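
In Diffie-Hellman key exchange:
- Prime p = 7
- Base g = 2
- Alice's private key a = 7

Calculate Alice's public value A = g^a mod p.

Step 1: A = g^a mod p = 2^7 mod 7.
  2^1 mod 7 = 2
  2^2 mod 7 = (2 * 2) mod 7 = 4
  2^3 mod 7 = (4 * 2) mod 7 = 1
  2^4 mod 7 = (1 * 2) mod 7 = 2
  2^5 mod 7 = (2 * 2) mod 7 = 4
  2^6 mod 7 = (4 * 2) mod 7 = 1
  2^7 mod 7 = (1 * 2) mod 7 = 2
Result: A = 2.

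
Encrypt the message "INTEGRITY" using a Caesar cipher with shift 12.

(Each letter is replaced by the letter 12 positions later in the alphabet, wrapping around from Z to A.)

Step 1: For each letter, shift forward by 12 positions (mod 26).
  I (position 8) -> position (8+12) mod 26 = 20 -> U
  N (position 13) -> position (13+12) mod 26 = 25 -> Z
  T (position 19) -> position (19+12) mod 26 = 5 -> F
  E (position 4) -> position (4+12) mod 26 = 16 -> Q
  G (position 6) -> position (6+12) mod 26 = 18 -> S
  R (position 17) -> position (17+12) mod 26 = 3 -> D
  I (position 8) -> position (8+12) mod 26 = 20 -> U
  T (position 19) -> position (19+12) mod 26 = 5 -> F
  Y (position 24) -> position (24+12) mod 26 = 10 -> K
Result: UZFQSDUFK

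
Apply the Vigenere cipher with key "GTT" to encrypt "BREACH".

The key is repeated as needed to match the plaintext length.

Step 1: Repeat key to match plaintext length:
  Plaintext: BREACH
  Key:       GTTGTT
Step 2: Encrypt each letter:
  B(1) + G(6) = (1+6) mod 26 = 7 = H
  R(17) + T(19) = (17+19) mod 26 = 10 = K
  E(4) + T(19) = (4+19) mod 26 = 23 = X
  A(0) + G(6) = (0+6) mod 26 = 6 = G
  C(2) + T(19) = (2+19) mod 26 = 21 = V
  H(7) + T(19) = (7+19) mod 26 = 0 = A
Ciphertext: HKXGVA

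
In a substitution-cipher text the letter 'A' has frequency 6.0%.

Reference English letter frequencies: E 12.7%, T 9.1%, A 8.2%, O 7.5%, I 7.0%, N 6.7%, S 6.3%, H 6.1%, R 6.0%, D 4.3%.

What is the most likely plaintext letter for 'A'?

Step 1: The observed frequency is 6.0%.
Step 2: Compare with English frequencies:
  E: 12.7% (difference: 6.7%)
  T: 9.1% (difference: 3.1%)
  A: 8.2% (difference: 2.2%)
  O: 7.5% (difference: 1.5%)
  I: 7.0% (difference: 1.0%)
  N: 6.7% (difference: 0.7%)
  S: 6.3% (difference: 0.3%)
  H: 6.1% (difference: 0.1%)
  R: 6.0% (difference: 0.0%) <-- closest
  D: 4.3% (difference: 1.7%)
Step 3: 'A' most likely represents 'R' (frequency 6.0%).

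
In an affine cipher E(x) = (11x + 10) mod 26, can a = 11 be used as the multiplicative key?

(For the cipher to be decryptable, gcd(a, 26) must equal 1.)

Step 1: Compute gcd(11, 26).
Step 2: gcd(11, 26) = 1.
Since gcd = 1, 11 is coprime with 26, so it is a valid key.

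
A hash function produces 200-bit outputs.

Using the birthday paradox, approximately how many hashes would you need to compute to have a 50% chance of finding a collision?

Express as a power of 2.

Step 1: The birthday paradox gives collision probability ~50% after sqrt(2^n) = 2^(n/2) hashes.
Step 2: For 200-bit output: 2^(200/2) = 2^100.
Step 3: Approximately 2^100 hash computations needed.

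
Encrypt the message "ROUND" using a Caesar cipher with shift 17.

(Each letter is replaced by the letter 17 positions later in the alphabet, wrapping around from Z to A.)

Step 1: For each letter, shift forward by 17 positions (mod 26).
  R (position 17) -> position (17+17) mod 26 = 8 -> I
  O (position 14) -> position (14+17) mod 26 = 5 -> F
  U (position 20) -> position (20+17) mod 26 = 11 -> L
  N (position 13) -> position (13+17) mod 26 = 4 -> E
  D (position 3) -> position (3+17) mod 26 = 20 -> U
Result: IFLEU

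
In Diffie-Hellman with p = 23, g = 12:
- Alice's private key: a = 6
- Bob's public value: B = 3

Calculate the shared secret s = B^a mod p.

Step 1: s = B^a mod p = 3^6 mod 23.
  3^1 mod 23 = 3
  3^2 mod 23 = (3 * 3) mod 23 = 9
  3^3 mod 23 = (9 * 3) mod 23 = 4
  3^4 mod 23 = (4 * 3) mod 23 = 12
  3^5 mod 23 = (12 * 3) mod 23 = 13
  3^6 mod 23 = (13 * 3) mod 23 = 16
Result: shared secret = 16.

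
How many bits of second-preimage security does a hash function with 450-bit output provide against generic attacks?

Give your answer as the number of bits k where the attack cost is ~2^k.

Step 1: The hash has a 450-bit output.
Step 2: Second-preimage resistance means: given a specific input x, it should be infeasible to find a different y with h(y) = h(x).
With a 450-bit output, a generic search for a second preimage costs about 2^450 evaluations (each trial matches the fixed target with probability 2^-450).
Step 3: Security level = 450 bits.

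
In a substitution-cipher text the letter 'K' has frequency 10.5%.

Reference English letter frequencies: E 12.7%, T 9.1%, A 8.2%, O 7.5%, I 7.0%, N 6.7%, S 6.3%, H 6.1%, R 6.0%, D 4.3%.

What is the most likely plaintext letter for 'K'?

Step 1: The observed frequency is 10.5%.
Step 2: Compare with English frequencies:
  E: 12.7% (difference: 2.2%)
  T: 9.1% (difference: 1.4%) <-- closest
  A: 8.2% (difference: 2.3%)
  O: 7.5% (difference: 3.0%)
  I: 7.0% (difference: 3.5%)
  N: 6.7% (difference: 3.8%)
  S: 6.3% (difference: 4.2%)
  H: 6.1% (difference: 4.4%)
  R: 6.0% (difference: 4.5%)
  D: 4.3% (difference: 6.2%)
Step 3: 'K' most likely represents 'T' (frequency 9.1%).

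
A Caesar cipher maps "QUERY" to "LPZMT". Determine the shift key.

Step 1: Compare first letters: Q (position 16) -> L (position 11).
Step 2: Shift = (11 - 16) mod 26 = 21.
The shift value is 21.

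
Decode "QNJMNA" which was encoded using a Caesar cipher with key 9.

Step 1: Reverse the shift by subtracting 9 from each letter position.
  Q (position 16) -> position (16-9) mod 26 = 7 -> H
  N (position 13) -> position (13-9) mod 26 = 4 -> E
  J (position 9) -> position (9-9) mod 26 = 0 -> A
  M (position 12) -> position (12-9) mod 26 = 3 -> D
  N (position 13) -> position (13-9) mod 26 = 4 -> E
  A (position 0) -> position (0-9) mod 26 = 17 -> R
Decrypted message: HEADER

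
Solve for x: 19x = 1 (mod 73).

Step 1: We need x such that 19 * x = 1 (mod 73).
Step 2: Using the extended Euclidean algorithm or trial:
  19 * 50 = 950 = 13 * 73 + 1.
Step 3: Since 950 mod 73 = 1, the inverse is x = 50.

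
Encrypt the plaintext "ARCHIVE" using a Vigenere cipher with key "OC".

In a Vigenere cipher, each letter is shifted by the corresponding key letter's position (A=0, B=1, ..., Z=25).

Step 1: Repeat key to match plaintext length:
  Plaintext: ARCHIVE
  Key:       OCOCOCO
Step 2: Encrypt each letter:
  A(0) + O(14) = (0+14) mod 26 = 14 = O
  R(17) + C(2) = (17+2) mod 26 = 19 = T
  C(2) + O(14) = (2+14) mod 26 = 16 = Q
  H(7) + C(2) = (7+2) mod 26 = 9 = J
  I(8) + O(14) = (8+14) mod 26 = 22 = W
  V(21) + C(2) = (21+2) mod 26 = 23 = X
  E(4) + O(14) = (4+14) mod 26 = 18 = S
Ciphertext: OTQJWXS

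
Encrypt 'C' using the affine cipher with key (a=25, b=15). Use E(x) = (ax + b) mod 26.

Step 1: Convert 'C' to number: x = 2.
Step 2: E(2) = (25 * 2 + 15) mod 26 = 65 mod 26 = 13.
Step 3: Convert 13 back to letter: N.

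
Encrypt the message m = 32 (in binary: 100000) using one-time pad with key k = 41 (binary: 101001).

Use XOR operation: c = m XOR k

Step 1: Write out the XOR operation bit by bit:
  Message: 100000
  Key:     101001
  XOR:     001001
Step 2: Convert to decimal: 001001 = 9.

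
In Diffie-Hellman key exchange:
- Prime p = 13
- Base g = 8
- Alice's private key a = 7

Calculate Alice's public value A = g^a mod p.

Step 1: A = g^a mod p = 8^7 mod 13.
  8^1 mod 13 = 8
  8^2 mod 13 = (8 * 8) mod 13 = 12
  8^3 mod 13 = (12 * 8) mod 13 = 5
  8^4 mod 13 = (5 * 8) mod 13 = 1
  8^5 mod 13 = (1 * 8) mod 13 = 8
  8^6 mod 13 = (8 * 8) mod 13 = 12
  8^7 mod 13 = (12 * 8) mod 13 = 5
Result: A = 5.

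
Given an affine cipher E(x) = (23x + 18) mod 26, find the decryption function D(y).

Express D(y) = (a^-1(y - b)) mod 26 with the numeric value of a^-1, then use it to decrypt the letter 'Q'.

Step 1: Find a^-1, the modular inverse of 23 mod 26.
Step 2: We need 23 * a^-1 = 1 (mod 26).
Step 3: 23 * 17 = 391 = 15 * 26 + 1, so a^-1 = 17.
Step 4: D(y) = 17(y - 18) mod 26.
Step 5: Apply to 'Q' (y = 16): D(16) = 17 * (16 - 18) mod 26 = 17 * -2 mod 26 = 18 -> 'S'.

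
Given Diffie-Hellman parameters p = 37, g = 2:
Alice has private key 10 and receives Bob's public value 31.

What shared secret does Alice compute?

Step 1: s = B^a mod p = 31^10 mod 37.
  31^1 mod 37 = 31
  31^2 mod 37 = (31 * 31) mod 37 = 36
  31^3 mod 37 = (36 * 31) mod 37 = 6
  31^4 mod 37 = (6 * 31) mod 37 = 1
  31^5 mod 37 = (1 * 31) mod 37 = 31
  31^6 mod 37 = (31 * 31) mod 37 = 36
  31^7 mod 37 = (36 * 31) mod 37 = 6
  31^8 mod 37 = (6 * 31) mod 37 = 1
  31^9 mod 37 = (1 * 31) mod 37 = 31
  31^10 mod 37 = (31 * 31) mod 37 = 36
Result: shared secret = 36.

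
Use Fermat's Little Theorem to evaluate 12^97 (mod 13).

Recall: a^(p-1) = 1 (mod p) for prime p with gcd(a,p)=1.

Step 1: Since 13 is prime, by Fermat's Little Theorem: 12^12 = 1 (mod 13).
Step 2: Reduce exponent: 97 mod 12 = 1.
Step 3: So 12^97 = 12^1 (mod 13).
Step 4: 12^1 mod 13 = 12.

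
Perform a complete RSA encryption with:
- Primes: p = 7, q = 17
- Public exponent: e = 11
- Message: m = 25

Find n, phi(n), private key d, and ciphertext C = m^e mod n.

Step 1: n = 7 * 17 = 119.
Step 2: phi(n) = (7-1)(17-1) = 6 * 16 = 96.
Step 3: Find d = 11^(-1) mod 96 = 35.
  Verify: 11 * 35 = 385 = 1 (mod 96).
Step 4: C = 25^11 mod 119 = 2.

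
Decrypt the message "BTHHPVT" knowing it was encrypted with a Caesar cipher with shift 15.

Step 1: Reverse the shift by subtracting 15 from each letter position.
  B (position 1) -> position (1-15) mod 26 = 12 -> M
  T (position 19) -> position (19-15) mod 26 = 4 -> E
  H (position 7) -> position (7-15) mod 26 = 18 -> S
  H (position 7) -> position (7-15) mod 26 = 18 -> S
  P (position 15) -> position (15-15) mod 26 = 0 -> A
  V (position 21) -> position (21-15) mod 26 = 6 -> G
  T (position 19) -> position (19-15) mod 26 = 4 -> E
Decrypted message: MESSAGE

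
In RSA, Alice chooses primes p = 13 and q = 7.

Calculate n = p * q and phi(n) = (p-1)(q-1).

Step 1: n = p * q = 13 * 7 = 91.
Step 2: phi(n) = (p-1)(q-1) = 12 * 6 = 72.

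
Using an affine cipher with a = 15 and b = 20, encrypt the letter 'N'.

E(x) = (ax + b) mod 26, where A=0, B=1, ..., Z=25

Step 1: Convert 'N' to number: x = 13.
Step 2: E(13) = (15 * 13 + 20) mod 26 = 215 mod 26 = 7.
Step 3: Convert 7 back to letter: H.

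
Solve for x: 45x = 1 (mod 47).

Step 1: We need x such that 45 * x = 1 (mod 47).
Step 2: Using the extended Euclidean algorithm or trial:
  45 * 23 = 1035 = 22 * 47 + 1.
Step 3: Since 1035 mod 47 = 1, the inverse is x = 23.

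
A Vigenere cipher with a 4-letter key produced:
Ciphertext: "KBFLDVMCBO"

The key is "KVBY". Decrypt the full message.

Step 1: Key 'KVBY' has length 4. Extended key: KVBYKVBYKV
Step 2: Decrypt each position:
  K(10) - K(10) = 0 = A
  B(1) - V(21) = 6 = G
  F(5) - B(1) = 4 = E
  L(11) - Y(24) = 13 = N
  D(3) - K(10) = 19 = T
  V(21) - V(21) = 0 = A
  M(12) - B(1) = 11 = L
  C(2) - Y(24) = 4 = E
  B(1) - K(10) = 17 = R
  O(14) - V(21) = 19 = T
Plaintext: AGENTALERT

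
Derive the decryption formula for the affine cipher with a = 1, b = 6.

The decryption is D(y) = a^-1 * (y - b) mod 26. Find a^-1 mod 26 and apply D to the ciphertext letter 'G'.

Step 1: Find a^-1, the modular inverse of 1 mod 26.
Step 2: We need 1 * a^-1 = 1 (mod 26).
Step 3: 1 * 1 = 1 = 0 * 26 + 1, so a^-1 = 1.
Step 4: D(y) = 1(y - 6) mod 26.
Step 5: Apply to 'G' (y = 6): D(6) = 1 * (6 - 6) mod 26 = 1 * 0 mod 26 = 0 -> 'A'.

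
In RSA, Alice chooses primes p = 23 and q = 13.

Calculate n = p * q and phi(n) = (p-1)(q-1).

Step 1: n = p * q = 23 * 13 = 299.
Step 2: phi(n) = (p-1)(q-1) = 22 * 12 = 264.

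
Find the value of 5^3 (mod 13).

Step 1: Compute 5^3 mod 13 step by step, reducing modulo 13 at each step.
  5^1 mod 13 = 5
  5^2 mod 13 = (5 * 5) mod 13 = 12
  5^3 mod 13 = (12 * 5) mod 13 = 8
Step 2: Result = 8.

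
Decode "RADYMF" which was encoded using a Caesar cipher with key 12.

Step 1: Reverse the shift by subtracting 12 from each letter position.
  R (position 17) -> position (17-12) mod 26 = 5 -> F
  A (position 0) -> position (0-12) mod 26 = 14 -> O
  D (position 3) -> position (3-12) mod 26 = 17 -> R
  Y (position 24) -> position (24-12) mod 26 = 12 -> M
  M (position 12) -> position (12-12) mod 26 = 0 -> A
  F (position 5) -> position (5-12) mod 26 = 19 -> T
Decrypted message: FORMAT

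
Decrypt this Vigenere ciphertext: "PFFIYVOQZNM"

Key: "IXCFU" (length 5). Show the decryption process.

Step 1: Key 'IXCFU' has length 5. Extended key: IXCFUIXCFUI
Step 2: Decrypt each position:
  P(15) - I(8) = 7 = H
  F(5) - X(23) = 8 = I
  F(5) - C(2) = 3 = D
  I(8) - F(5) = 3 = D
  Y(24) - U(20) = 4 = E
  V(21) - I(8) = 13 = N
  O(14) - X(23) = 17 = R
  Q(16) - C(2) = 14 = O
  Z(25) - F(5) = 20 = U
  N(13) - U(20) = 19 = T
  M(12) - I(8) = 4 = E
Plaintext: HIDDENROUTE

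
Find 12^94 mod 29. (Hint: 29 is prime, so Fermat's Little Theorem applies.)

Step 1: Since 29 is prime, by Fermat's Little Theorem: 12^28 = 1 (mod 29).
Step 2: Reduce exponent: 94 mod 28 = 10.
Step 3: So 12^94 = 12^10 (mod 29).
Step 4: 12^10 mod 29 = 28.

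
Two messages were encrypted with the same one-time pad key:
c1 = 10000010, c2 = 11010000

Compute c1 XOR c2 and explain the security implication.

Step 1: c1 XOR c2 = (m1 XOR k) XOR (m2 XOR k).
Step 2: By XOR associativity/commutativity: = m1 XOR m2 XOR k XOR k = m1 XOR m2.
Step 3: 10000010 XOR 11010000 = 01010010 = 82.
Step 4: The key cancels out! An attacker learns m1 XOR m2 = 82, revealing the relationship between plaintexts.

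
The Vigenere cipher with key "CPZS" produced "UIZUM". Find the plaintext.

Step 1: Extend key: CPZSC
Step 2: Decrypt each letter (c - k) mod 26:
  U(20) - C(2) = (20-2) mod 26 = 18 = S
  I(8) - P(15) = (8-15) mod 26 = 19 = T
  Z(25) - Z(25) = (25-25) mod 26 = 0 = A
  U(20) - S(18) = (20-18) mod 26 = 2 = C
  M(12) - C(2) = (12-2) mod 26 = 10 = K
Plaintext: STACK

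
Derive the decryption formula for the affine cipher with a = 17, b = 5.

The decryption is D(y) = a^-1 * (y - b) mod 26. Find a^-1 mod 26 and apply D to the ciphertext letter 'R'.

Step 1: Find a^-1, the modular inverse of 17 mod 26.
Step 2: We need 17 * a^-1 = 1 (mod 26).
Step 3: 17 * 23 = 391 = 15 * 26 + 1, so a^-1 = 23.
Step 4: D(y) = 23(y - 5) mod 26.
Step 5: Apply to 'R' (y = 17): D(17) = 23 * (17 - 5) mod 26 = 23 * 12 mod 26 = 16 -> 'Q'.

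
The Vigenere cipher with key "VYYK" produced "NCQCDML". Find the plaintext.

Step 1: Extend key: VYYKVYY
Step 2: Decrypt each letter (c - k) mod 26:
  N(13) - V(21) = (13-21) mod 26 = 18 = S
  C(2) - Y(24) = (2-24) mod 26 = 4 = E
  Q(16) - Y(24) = (16-24) mod 26 = 18 = S
  C(2) - K(10) = (2-10) mod 26 = 18 = S
  D(3) - V(21) = (3-21) mod 26 = 8 = I
  M(12) - Y(24) = (12-24) mod 26 = 14 = O
  L(11) - Y(24) = (11-24) mod 26 = 13 = N
Plaintext: SESSION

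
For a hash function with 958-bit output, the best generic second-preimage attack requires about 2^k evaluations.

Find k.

Step 1: The hash has a 958-bit output.
Step 2: Second-preimage resistance means: given a specific input x, it should be infeasible to find a different y with h(y) = h(x).
With a 958-bit output, a generic search for a second preimage costs about 2^958 evaluations (each trial matches the fixed target with probability 2^-958).
Step 3: Security level = 958 bits.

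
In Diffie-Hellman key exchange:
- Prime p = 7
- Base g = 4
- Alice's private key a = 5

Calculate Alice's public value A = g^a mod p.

Step 1: A = g^a mod p = 4^5 mod 7.
  4^1 mod 7 = 4
  4^2 mod 7 = (4 * 4) mod 7 = 2
  4^3 mod 7 = (2 * 4) mod 7 = 1
  4^4 mod 7 = (1 * 4) mod 7 = 4
  4^5 mod 7 = (4 * 4) mod 7 = 2
Result: A = 2.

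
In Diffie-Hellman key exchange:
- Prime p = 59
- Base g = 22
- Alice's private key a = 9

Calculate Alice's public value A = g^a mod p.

Step 1: A = g^a mod p = 22^9 mod 59.
  22^1 mod 59 = 22
  22^2 mod 59 = (22 * 22) mod 59 = 12
  22^3 mod 59 = (12 * 22) mod 59 = 28
  22^4 mod 59 = (28 * 22) mod 59 = 26
  22^5 mod 59 = (26 * 22) mod 59 = 41
  22^6 mod 59 = (41 * 22) mod 59 = 17
  22^7 mod 59 = (17 * 22) mod 59 = 20
  22^8 mod 59 = (20 * 22) mod 59 = 27
  22^9 mod 59 = (27 * 22) mod 59 = 4
Result: A = 4.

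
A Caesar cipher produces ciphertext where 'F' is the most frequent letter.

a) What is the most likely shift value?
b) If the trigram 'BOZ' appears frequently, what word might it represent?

Step 1: In English, 'E' is the most frequent letter (12.7%).
Step 2: The most frequent ciphertext letter is 'F' (position 5).
Step 3: Shift = (5 - 4) mod 26 = 1.
Step 4: Decrypt 'BOZ' by shifting back 1:
  B -> A
  O -> N
  Z -> Y
Step 5: 'BOZ' decrypts to 'ANY'.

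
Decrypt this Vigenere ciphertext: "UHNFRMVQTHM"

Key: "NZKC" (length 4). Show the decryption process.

Step 1: Key 'NZKC' has length 4. Extended key: NZKCNZKCNZK
Step 2: Decrypt each position:
  U(20) - N(13) = 7 = H
  H(7) - Z(25) = 8 = I
  N(13) - K(10) = 3 = D
  F(5) - C(2) = 3 = D
  R(17) - N(13) = 4 = E
  M(12) - Z(25) = 13 = N
  V(21) - K(10) = 11 = L
  Q(16) - C(2) = 14 = O
  T(19) - N(13) = 6 = G
  H(7) - Z(25) = 8 = I
  M(12) - K(10) = 2 = C
Plaintext: HIDDENLOGIC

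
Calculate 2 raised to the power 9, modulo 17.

Step 1: Compute 2^9 mod 17 step by step, reducing modulo 17 at each step.
  2^1 mod 17 = 2
  2^2 mod 17 = (2 * 2) mod 17 = 4
  2^3 mod 17 = (4 * 2) mod 17 = 8
  2^4 mod 17 = (8 * 2) mod 17 = 16
  2^5 mod 17 = (16 * 2) mod 17 = 15
  2^6 mod 17 = (15 * 2) mod 17 = 13
  2^7 mod 17 = (13 * 2) mod 17 = 9
  2^8 mod 17 = (9 * 2) mod 17 = 1
  2^9 mod 17 = (1 * 2) mod 17 = 2
Step 2: Result = 2.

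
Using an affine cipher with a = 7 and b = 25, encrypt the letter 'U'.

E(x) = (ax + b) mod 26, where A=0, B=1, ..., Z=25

Step 1: Convert 'U' to number: x = 20.
Step 2: E(20) = (7 * 20 + 25) mod 26 = 165 mod 26 = 9.
Step 3: Convert 9 back to letter: J.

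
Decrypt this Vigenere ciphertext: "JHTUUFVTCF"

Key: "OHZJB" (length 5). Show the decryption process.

Step 1: Key 'OHZJB' has length 5. Extended key: OHZJBOHZJB
Step 2: Decrypt each position:
  J(9) - O(14) = 21 = V
  H(7) - H(7) = 0 = A
  T(19) - Z(25) = 20 = U
  U(20) - J(9) = 11 = L
  U(20) - B(1) = 19 = T
  F(5) - O(14) = 17 = R
  V(21) - H(7) = 14 = O
  T(19) - Z(25) = 20 = U
  C(2) - J(9) = 19 = T
  F(5) - B(1) = 4 = E
Plaintext: VAULTROUTE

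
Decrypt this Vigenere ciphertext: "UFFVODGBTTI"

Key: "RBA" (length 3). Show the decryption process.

Step 1: Key 'RBA' has length 3. Extended key: RBARBARBARB
Step 2: Decrypt each position:
  U(20) - R(17) = 3 = D
  F(5) - B(1) = 4 = E
  F(5) - A(0) = 5 = F
  V(21) - R(17) = 4 = E
  O(14) - B(1) = 13 = N
  D(3) - A(0) = 3 = D
  G(6) - R(17) = 15 = P
  B(1) - B(1) = 0 = A
  T(19) - A(0) = 19 = T
  T(19) - R(17) = 2 = C
  I(8) - B(1) = 7 = H
Plaintext: DEFENDPATCH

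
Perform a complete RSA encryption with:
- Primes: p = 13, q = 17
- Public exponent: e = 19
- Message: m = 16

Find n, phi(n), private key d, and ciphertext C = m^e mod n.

Step 1: n = 13 * 17 = 221.
Step 2: phi(n) = (13-1)(17-1) = 12 * 16 = 192.
Step 3: Find d = 19^(-1) mod 192 = 91.
  Verify: 19 * 91 = 1729 = 1 (mod 192).
Step 4: C = 16^19 mod 221 = 16.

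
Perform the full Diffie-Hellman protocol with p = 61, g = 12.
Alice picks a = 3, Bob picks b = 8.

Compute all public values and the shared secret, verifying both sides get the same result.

Step 1: A = g^a mod p = 12^3 mod 61 = 20.
Step 2: B = g^b mod p = 12^8 mod 61 = 16.
Step 3: Alice computes s = B^a mod p = 16^3 mod 61 = 9.
Step 4: Bob computes s = A^b mod p = 20^8 mod 61 = 9.
Both sides agree: shared secret = 9.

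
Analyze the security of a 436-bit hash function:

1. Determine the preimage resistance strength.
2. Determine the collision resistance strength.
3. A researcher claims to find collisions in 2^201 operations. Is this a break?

Step 1: Preimage resistance requires brute-force of 2^436 operations.
Step 2: Collision resistance (birthday bound) = 2^(436/2) = 2^218.
Step 3: The claimed attack costs 2^201 operations.
Step 4: Since 2^201 < 2^218, the claimed attack beats the generic birthday bound, so collision resistance is broken.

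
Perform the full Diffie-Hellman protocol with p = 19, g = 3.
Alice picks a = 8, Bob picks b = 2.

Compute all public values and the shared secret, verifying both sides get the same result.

Step 1: A = g^a mod p = 3^8 mod 19 = 6.
Step 2: B = g^b mod p = 3^2 mod 19 = 9.
Step 3: Alice computes s = B^a mod p = 9^8 mod 19 = 17.
Step 4: Bob computes s = A^b mod p = 6^2 mod 19 = 17.
Both sides agree: shared secret = 17.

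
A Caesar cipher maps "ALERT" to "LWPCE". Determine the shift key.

Step 1: Compare first letters: A (position 0) -> L (position 11).
Step 2: Shift = (11 - 0) mod 26 = 11.
The shift value is 11.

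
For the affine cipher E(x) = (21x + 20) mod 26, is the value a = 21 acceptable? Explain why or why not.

Step 1: Compute gcd(21, 26).
Step 2: gcd(21, 26) = 1.
Since gcd = 1, 21 is coprime with 26, so it is a valid key.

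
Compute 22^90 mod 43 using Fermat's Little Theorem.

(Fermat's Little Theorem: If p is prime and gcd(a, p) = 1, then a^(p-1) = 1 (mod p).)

Step 1: Since 43 is prime, by Fermat's Little Theorem: 22^42 = 1 (mod 43).
Step 2: Reduce exponent: 90 mod 42 = 6.
Step 3: So 22^90 = 22^6 (mod 43).
Step 4: 22^6 mod 43 = 41.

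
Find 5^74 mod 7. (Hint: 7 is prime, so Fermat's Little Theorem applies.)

Step 1: Since 7 is prime, by Fermat's Little Theorem: 5^6 = 1 (mod 7).
Step 2: Reduce exponent: 74 mod 6 = 2.
Step 3: So 5^74 = 5^2 (mod 7).
Step 4: 5^2 mod 7 = 4.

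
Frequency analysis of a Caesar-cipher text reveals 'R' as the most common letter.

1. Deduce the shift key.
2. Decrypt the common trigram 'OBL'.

Step 1: In English, 'E' is the most frequent letter (12.7%).
Step 2: The most frequent ciphertext letter is 'R' (position 17).
Step 3: Shift = (17 - 4) mod 26 = 13.
Step 4: Decrypt 'OBL' by shifting back 13:
  O -> B
  B -> O
  L -> Y
Step 5: 'OBL' decrypts to 'BOY'.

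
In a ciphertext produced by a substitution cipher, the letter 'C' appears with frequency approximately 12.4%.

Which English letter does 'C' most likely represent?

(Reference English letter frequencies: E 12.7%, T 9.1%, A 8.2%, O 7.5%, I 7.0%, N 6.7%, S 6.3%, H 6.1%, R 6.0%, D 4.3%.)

Step 1: The observed frequency is 12.4%.
Step 2: Compare with English frequencies:
  E: 12.7% (difference: 0.3%) <-- closest
  T: 9.1% (difference: 3.3%)
  A: 8.2% (difference: 4.2%)
  O: 7.5% (difference: 4.9%)
  I: 7.0% (difference: 5.4%)
  N: 6.7% (difference: 5.7%)
  S: 6.3% (difference: 6.1%)
  H: 6.1% (difference: 6.3%)
  R: 6.0% (difference: 6.4%)
  D: 4.3% (difference: 8.1%)
Step 3: 'C' most likely represents 'E' (frequency 12.7%).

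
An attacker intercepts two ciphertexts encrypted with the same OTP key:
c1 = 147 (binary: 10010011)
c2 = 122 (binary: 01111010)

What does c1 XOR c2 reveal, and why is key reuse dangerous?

Step 1: c1 XOR c2 = (m1 XOR k) XOR (m2 XOR k).
Step 2: By XOR associativity/commutativity: = m1 XOR m2 XOR k XOR k = m1 XOR m2.
Step 3: 10010011 XOR 01111010 = 11101001 = 233.
Step 4: The key cancels out! An attacker learns m1 XOR m2 = 233, revealing the relationship between plaintexts.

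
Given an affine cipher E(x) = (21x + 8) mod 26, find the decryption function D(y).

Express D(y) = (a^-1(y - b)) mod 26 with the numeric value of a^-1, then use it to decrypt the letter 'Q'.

Step 1: Find a^-1, the modular inverse of 21 mod 26.
Step 2: We need 21 * a^-1 = 1 (mod 26).
Step 3: 21 * 5 = 105 = 4 * 26 + 1, so a^-1 = 5.
Step 4: D(y) = 5(y - 8) mod 26.
Step 5: Apply to 'Q' (y = 16): D(16) = 5 * (16 - 8) mod 26 = 5 * 8 mod 26 = 14 -> 'O'.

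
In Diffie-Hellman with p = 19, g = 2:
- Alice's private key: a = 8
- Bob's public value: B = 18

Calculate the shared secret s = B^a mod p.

Step 1: s = B^a mod p = 18^8 mod 19.
  18^1 mod 19 = 18
  18^2 mod 19 = (18 * 18) mod 19 = 1
  18^3 mod 19 = (1 * 18) mod 19 = 18
  18^4 mod 19 = (18 * 18) mod 19 = 1
  18^5 mod 19 = (1 * 18) mod 19 = 18
  18^6 mod 19 = (18 * 18) mod 19 = 1
  18^7 mod 19 = (1 * 18) mod 19 = 18
  18^8 mod 19 = (18 * 18) mod 19 = 1
Result: shared secret = 1.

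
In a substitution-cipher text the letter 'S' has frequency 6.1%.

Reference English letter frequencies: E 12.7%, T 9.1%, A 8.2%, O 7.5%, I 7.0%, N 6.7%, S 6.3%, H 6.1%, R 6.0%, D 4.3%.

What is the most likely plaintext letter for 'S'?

Step 1: The observed frequency is 6.1%.
Step 2: Compare with English frequencies:
  E: 12.7% (difference: 6.6%)
  T: 9.1% (difference: 3.0%)
  A: 8.2% (difference: 2.1%)
  O: 7.5% (difference: 1.4%)
  I: 7.0% (difference: 0.9%)
  N: 6.7% (difference: 0.6%)
  S: 6.3% (difference: 0.2%)
  H: 6.1% (difference: 0.0%) <-- closest
  R: 6.0% (difference: 0.1%)
  D: 4.3% (difference: 1.8%)
Step 3: 'S' most likely represents 'H' (frequency 6.1%).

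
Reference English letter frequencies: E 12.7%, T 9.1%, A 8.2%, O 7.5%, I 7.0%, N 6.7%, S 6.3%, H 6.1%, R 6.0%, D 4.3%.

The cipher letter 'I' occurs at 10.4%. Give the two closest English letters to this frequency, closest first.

Step 1: Observed frequency of 'I' is 10.4%.
Step 2: Compute distances to each reference frequency and sort:
  T (9.1%): difference = 1.3% <-- BEST
  A (8.2%): difference = 2.2% <-- RUNNER-UP
  E (12.7%): difference = 2.3%
  O (7.5%): difference = 2.9%
  I (7.0%): difference = 3.4%
Step 3: Most likely is 'T' (9.1%, diff 1.3%); second most likely is 'A' (8.2%, diff 2.2%).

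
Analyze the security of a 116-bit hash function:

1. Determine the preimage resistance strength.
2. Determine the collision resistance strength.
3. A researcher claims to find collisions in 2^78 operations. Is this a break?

Step 1: Preimage resistance requires brute-force of 2^116 operations.
Step 2: Collision resistance (birthday bound) = 2^(116/2) = 2^58.
Step 3: The claimed attack costs 2^78 operations.
Step 4: Since 2^78 >= 2^58, the claimed attack is no faster than the generic birthday attack, so this does not break collision resistance.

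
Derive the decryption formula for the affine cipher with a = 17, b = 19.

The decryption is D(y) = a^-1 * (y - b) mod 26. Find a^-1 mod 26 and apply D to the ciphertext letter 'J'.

Step 1: Find a^-1, the modular inverse of 17 mod 26.
Step 2: We need 17 * a^-1 = 1 (mod 26).
Step 3: 17 * 23 = 391 = 15 * 26 + 1, so a^-1 = 23.
Step 4: D(y) = 23(y - 19) mod 26.
Step 5: Apply to 'J' (y = 9): D(9) = 23 * (9 - 19) mod 26 = 23 * -10 mod 26 = 4 -> 'E'.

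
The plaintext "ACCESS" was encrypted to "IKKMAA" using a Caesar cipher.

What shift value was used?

Step 1: Compare first letters: A (position 0) -> I (position 8).
Step 2: Shift = (8 - 0) mod 26 = 8.
The shift value is 8.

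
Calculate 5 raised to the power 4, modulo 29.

Step 1: Compute 5^4 mod 29 step by step, reducing modulo 29 at each step.
  5^1 mod 29 = 5
  5^2 mod 29 = (5 * 5) mod 29 = 25
  5^3 mod 29 = (25 * 5) mod 29 = 9
  5^4 mod 29 = (9 * 5) mod 29 = 16
Step 2: Result = 16.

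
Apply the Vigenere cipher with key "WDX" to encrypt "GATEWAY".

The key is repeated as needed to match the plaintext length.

Step 1: Repeat key to match plaintext length:
  Plaintext: GATEWAY
  Key:       WDXWDXW
Step 2: Encrypt each letter:
  G(6) + W(22) = (6+22) mod 26 = 2 = C
  A(0) + D(3) = (0+3) mod 26 = 3 = D
  T(19) + X(23) = (19+23) mod 26 = 16 = Q
  E(4) + W(22) = (4+22) mod 26 = 0 = A
  W(22) + D(3) = (22+3) mod 26 = 25 = Z
  A(0) + X(23) = (0+23) mod 26 = 23 = X
  Y(24) + W(22) = (24+22) mod 26 = 20 = U
Ciphertext: CDQAZXU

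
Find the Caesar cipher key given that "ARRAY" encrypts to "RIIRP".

Step 1: Compare first letters: A (position 0) -> R (position 17).
Step 2: Shift = (17 - 0) mod 26 = 17.
The shift value is 17.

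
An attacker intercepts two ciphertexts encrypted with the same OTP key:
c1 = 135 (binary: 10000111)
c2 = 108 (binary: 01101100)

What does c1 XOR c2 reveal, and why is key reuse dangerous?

Step 1: c1 XOR c2 = (m1 XOR k) XOR (m2 XOR k).
Step 2: By XOR associativity/commutativity: = m1 XOR m2 XOR k XOR k = m1 XOR m2.
Step 3: 10000111 XOR 01101100 = 11101011 = 235.
Step 4: The key cancels out! An attacker learns m1 XOR m2 = 235, revealing the relationship between plaintexts.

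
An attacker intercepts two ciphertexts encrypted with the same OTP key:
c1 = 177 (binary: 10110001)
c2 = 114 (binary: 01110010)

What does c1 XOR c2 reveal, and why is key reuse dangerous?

Step 1: c1 XOR c2 = (m1 XOR k) XOR (m2 XOR k).
Step 2: By XOR associativity/commutativity: = m1 XOR m2 XOR k XOR k = m1 XOR m2.
Step 3: 10110001 XOR 01110010 = 11000011 = 195.
Step 4: The key cancels out! An attacker learns m1 XOR m2 = 195, revealing the relationship between plaintexts.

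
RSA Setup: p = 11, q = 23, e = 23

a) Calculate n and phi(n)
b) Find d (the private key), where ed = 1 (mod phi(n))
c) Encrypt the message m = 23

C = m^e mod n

Step 1: n = 11 * 23 = 253.
Step 2: phi(n) = (11-1)(23-1) = 10 * 22 = 220.
Step 3: Find d = 23^(-1) mod 220 = 67.
  Verify: 23 * 67 = 1541 = 1 (mod 220).
Step 4: C = 23^23 mod 253 = 23.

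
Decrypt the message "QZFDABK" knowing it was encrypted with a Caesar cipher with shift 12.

Step 1: Reverse the shift by subtracting 12 from each letter position.
  Q (position 16) -> position (16-12) mod 26 = 4 -> E
  Z (position 25) -> position (25-12) mod 26 = 13 -> N
  F (position 5) -> position (5-12) mod 26 = 19 -> T
  D (position 3) -> position (3-12) mod 26 = 17 -> R
  A (position 0) -> position (0-12) mod 26 = 14 -> O
  B (position 1) -> position (1-12) mod 26 = 15 -> P
  K (position 10) -> position (10-12) mod 26 = 24 -> Y
Decrypted message: ENTROPY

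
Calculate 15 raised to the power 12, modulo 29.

Step 1: Compute 15^12 mod 29 step by step, reducing modulo 29 at each step.
  15^1 mod 29 = 15
  15^2 mod 29 = (15 * 15) mod 29 = 22
  15^3 mod 29 = (22 * 15) mod 29 = 11
  15^4 mod 29 = (11 * 15) mod 29 = 20
  15^5 mod 29 = (20 * 15) mod 29 = 10
  15^6 mod 29 = (10 * 15) mod 29 = 5
  15^7 mod 29 = (5 * 15) mod 29 = 17
  15^8 mod 29 = (17 * 15) mod 29 = 23
  15^9 mod 29 = (23 * 15) mod 29 = 26
  15^10 mod 29 = (26 * 15) mod 29 = 13
  15^11 mod 29 = (13 * 15) mod 29 = 21
  15^12 mod 29 = (21 * 15) mod 29 = 25
Step 2: Result = 25.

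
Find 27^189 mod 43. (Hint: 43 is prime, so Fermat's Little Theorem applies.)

Step 1: Since 43 is prime, by Fermat's Little Theorem: 27^42 = 1 (mod 43).
Step 2: Reduce exponent: 189 mod 42 = 21.
Step 3: So 27^189 = 27^21 (mod 43).
Step 4: 27^21 mod 43 = 42.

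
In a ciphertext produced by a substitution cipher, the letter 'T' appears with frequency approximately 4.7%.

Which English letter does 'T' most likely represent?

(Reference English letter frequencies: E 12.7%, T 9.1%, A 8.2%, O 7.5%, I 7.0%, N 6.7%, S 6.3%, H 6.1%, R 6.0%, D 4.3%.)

Step 1: The observed frequency is 4.7%.
Step 2: Compare with English frequencies:
  E: 12.7% (difference: 8.0%)
  T: 9.1% (difference: 4.4%)
  A: 8.2% (difference: 3.5%)
  O: 7.5% (difference: 2.8%)
  I: 7.0% (difference: 2.3%)
  N: 6.7% (difference: 2.0%)
  S: 6.3% (difference: 1.6%)
  H: 6.1% (difference: 1.4%)
  R: 6.0% (difference: 1.3%)
  D: 4.3% (difference: 0.4%) <-- closest
Step 3: 'T' most likely represents 'D' (frequency 4.3%).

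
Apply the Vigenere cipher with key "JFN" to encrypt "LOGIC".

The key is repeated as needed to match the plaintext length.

Step 1: Repeat key to match plaintext length:
  Plaintext: LOGIC
  Key:       JFNJF
Step 2: Encrypt each letter:
  L(11) + J(9) = (11+9) mod 26 = 20 = U
  O(14) + F(5) = (14+5) mod 26 = 19 = T
  G(6) + N(13) = (6+13) mod 26 = 19 = T
  I(8) + J(9) = (8+9) mod 26 = 17 = R
  C(2) + F(5) = (2+5) mod 26 = 7 = H
Ciphertext: UTTRH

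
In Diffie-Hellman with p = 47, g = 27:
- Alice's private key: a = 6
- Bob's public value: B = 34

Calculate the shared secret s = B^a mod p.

Step 1: s = B^a mod p = 34^6 mod 47.
  34^1 mod 47 = 34
  34^2 mod 47 = (34 * 34) mod 47 = 28
  34^3 mod 47 = (28 * 34) mod 47 = 12
  34^4 mod 47 = (12 * 34) mod 47 = 32
  34^5 mod 47 = (32 * 34) mod 47 = 7
  34^6 mod 47 = (7 * 34) mod 47 = 3
Result: shared secret = 3.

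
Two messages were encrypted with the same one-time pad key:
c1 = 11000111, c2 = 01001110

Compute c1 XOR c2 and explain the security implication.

Step 1: c1 XOR c2 = (m1 XOR k) XOR (m2 XOR k).
Step 2: By XOR associativity/commutativity: = m1 XOR m2 XOR k XOR k = m1 XOR m2.
Step 3: 11000111 XOR 01001110 = 10001001 = 137.
Step 4: The key cancels out! An attacker learns m1 XOR m2 = 137, revealing the relationship between plaintexts.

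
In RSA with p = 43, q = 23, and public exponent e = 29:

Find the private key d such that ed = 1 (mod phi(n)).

Step 1: n = 43 * 23 = 989.
Step 2: phi(n) = 42 * 22 = 924.
Step 3: Find d such that 29 * d = 1 (mod 924).
Step 4: d = 29^(-1) mod 924 = 701.
Verification: 29 * 701 = 20329 = 22 * 924 + 1.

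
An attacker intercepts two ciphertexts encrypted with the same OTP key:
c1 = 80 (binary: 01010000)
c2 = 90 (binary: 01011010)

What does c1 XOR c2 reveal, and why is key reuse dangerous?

Step 1: c1 XOR c2 = (m1 XOR k) XOR (m2 XOR k).
Step 2: By XOR associativity/commutativity: = m1 XOR m2 XOR k XOR k = m1 XOR m2.
Step 3: 01010000 XOR 01011010 = 00001010 = 10.
Step 4: The key cancels out! An attacker learns m1 XOR m2 = 10, revealing the relationship between plaintexts.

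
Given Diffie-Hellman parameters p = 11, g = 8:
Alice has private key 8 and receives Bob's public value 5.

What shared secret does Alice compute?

Step 1: s = B^a mod p = 5^8 mod 11.
  5^1 mod 11 = 5
  5^2 mod 11 = (5 * 5) mod 11 = 3
  5^3 mod 11 = (3 * 5) mod 11 = 4
  5^4 mod 11 = (4 * 5) mod 11 = 9
  5^5 mod 11 = (9 * 5) mod 11 = 1
  5^6 mod 11 = (1 * 5) mod 11 = 5
  5^7 mod 11 = (5 * 5) mod 11 = 3
  5^8 mod 11 = (3 * 5) mod 11 = 4
Result: shared secret = 4.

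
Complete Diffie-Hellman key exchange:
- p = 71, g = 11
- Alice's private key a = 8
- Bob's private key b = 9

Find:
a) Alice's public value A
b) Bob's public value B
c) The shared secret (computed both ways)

Step 1: A = g^a mod p = 11^8 mod 71 = 12.
Step 2: B = g^b mod p = 11^9 mod 71 = 61.
Step 3: Alice computes s = B^a mod p = 61^8 mod 71 = 50.
Step 4: Bob computes s = A^b mod p = 12^9 mod 71 = 50.
Both sides agree: shared secret = 50.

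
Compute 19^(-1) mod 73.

Step 1: We need x such that 19 * x = 1 (mod 73).
Step 2: Using the extended Euclidean algorithm or trial:
  19 * 50 = 950 = 13 * 73 + 1.
Step 3: Since 950 mod 73 = 1, the inverse is x = 50.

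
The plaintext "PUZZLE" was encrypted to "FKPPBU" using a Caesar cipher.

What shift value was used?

Step 1: Compare first letters: P (position 15) -> F (position 5).
Step 2: Shift = (5 - 15) mod 26 = 16.
The shift value is 16.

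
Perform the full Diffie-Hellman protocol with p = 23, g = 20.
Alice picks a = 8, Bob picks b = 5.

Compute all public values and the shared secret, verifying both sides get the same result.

Step 1: A = g^a mod p = 20^8 mod 23 = 6.
Step 2: B = g^b mod p = 20^5 mod 23 = 10.
Step 3: Alice computes s = B^a mod p = 10^8 mod 23 = 2.
Step 4: Bob computes s = A^b mod p = 6^5 mod 23 = 2.
Both sides agree: shared secret = 2.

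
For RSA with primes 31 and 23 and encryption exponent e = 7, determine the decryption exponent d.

Step 1: n = 31 * 23 = 713.
Step 2: phi(n) = 30 * 22 = 660.
Step 3: Find d such that 7 * d = 1 (mod 660).
Step 4: d = 7^(-1) mod 660 = 283.
Verification: 7 * 283 = 1981 = 3 * 660 + 1.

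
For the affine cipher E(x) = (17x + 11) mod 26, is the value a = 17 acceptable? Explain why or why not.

Step 1: Compute gcd(17, 26).
Step 2: gcd(17, 26) = 1.
Since gcd = 1, 17 is coprime with 26, so it is a valid key.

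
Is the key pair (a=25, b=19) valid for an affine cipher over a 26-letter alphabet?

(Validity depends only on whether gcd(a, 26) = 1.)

Step 1: Compute gcd(25, 26).
Step 2: gcd(25, 26) = 1.
Since gcd = 1, 25 is coprime with 26, so it is a valid key.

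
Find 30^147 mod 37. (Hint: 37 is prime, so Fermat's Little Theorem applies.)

Step 1: Since 37 is prime, by Fermat's Little Theorem: 30^36 = 1 (mod 37).
Step 2: Reduce exponent: 147 mod 36 = 3.
Step 3: So 30^147 = 30^3 (mod 37).
Step 4: 30^3 mod 37 = 27.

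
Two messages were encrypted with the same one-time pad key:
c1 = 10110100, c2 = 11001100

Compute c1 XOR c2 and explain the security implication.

Step 1: c1 XOR c2 = (m1 XOR k) XOR (m2 XOR k).
Step 2: By XOR associativity/commutativity: = m1 XOR m2 XOR k XOR k = m1 XOR m2.
Step 3: 10110100 XOR 11001100 = 01111000 = 120.
Step 4: The key cancels out! An attacker learns m1 XOR m2 = 120, revealing the relationship between plaintexts.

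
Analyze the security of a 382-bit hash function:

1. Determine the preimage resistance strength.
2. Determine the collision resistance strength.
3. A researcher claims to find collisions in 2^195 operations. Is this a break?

Step 1: Preimage resistance requires brute-force of 2^382 operations.
Step 2: Collision resistance (birthday bound) = 2^(382/2) = 2^191.
Step 3: The claimed attack costs 2^195 operations.
Step 4: Since 2^195 >= 2^191, the claimed attack is no faster than the generic birthday attack, so this does not break collision resistance.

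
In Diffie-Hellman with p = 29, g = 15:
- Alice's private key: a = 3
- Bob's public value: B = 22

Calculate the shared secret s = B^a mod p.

Step 1: s = B^a mod p = 22^3 mod 29.
  22^1 mod 29 = 22
  22^2 mod 29 = (22 * 22) mod 29 = 20
  22^3 mod 29 = (20 * 22) mod 29 = 5
Result: shared secret = 5.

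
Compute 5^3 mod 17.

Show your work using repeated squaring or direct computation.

Step 1: Compute 5^3 mod 17 step by step, reducing modulo 17 at each step.
  5^1 mod 17 = 5
  5^2 mod 17 = (5 * 5) mod 17 = 8
  5^3 mod 17 = (8 * 5) mod 17 = 6
Step 2: Result = 6.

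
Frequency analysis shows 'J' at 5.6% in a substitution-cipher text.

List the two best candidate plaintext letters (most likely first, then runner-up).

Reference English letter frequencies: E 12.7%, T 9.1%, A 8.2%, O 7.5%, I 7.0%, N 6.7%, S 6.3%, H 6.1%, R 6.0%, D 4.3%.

Step 1: Observed frequency of 'J' is 5.6%.
Step 2: Compute distances to each reference frequency and sort:
  R (6.0%): difference = 0.4% <-- BEST
  H (6.1%): difference = 0.5% <-- RUNNER-UP
  S (6.3%): difference = 0.7%
  N (6.7%): difference = 1.1%
  D (4.3%): difference = 1.3%
Step 3: Most likely is 'R' (6.0%, diff 0.4%); second most likely is 'H' (6.1%, diff 0.5%).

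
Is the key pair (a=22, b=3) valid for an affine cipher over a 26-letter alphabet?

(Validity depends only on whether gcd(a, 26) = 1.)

Step 1: Compute gcd(22, 26).
Step 2: gcd(22, 26) = 2.
Since gcd = 2 != 1, 22 shares a common factor with 26, so it cannot be used.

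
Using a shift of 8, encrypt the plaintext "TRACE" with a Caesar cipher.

Step 1: For each letter, shift forward by 8 positions (mod 26).
  T (position 19) -> position (19+8) mod 26 = 1 -> B
  R (position 17) -> position (17+8) mod 26 = 25 -> Z
  A (position 0) -> position (0+8) mod 26 = 8 -> I
  C (position 2) -> position (2+8) mod 26 = 10 -> K
  E (position 4) -> position (4+8) mod 26 = 12 -> M
Result: BZIKM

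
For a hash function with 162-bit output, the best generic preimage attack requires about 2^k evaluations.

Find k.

Step 1: The hash has a 162-bit output.
Step 2: Preimage resistance means: given a digest h(x), it should be infeasible to find any input that hashes to it.
With a 162-bit output there are 2^162 possible digests, so a generic brute-force preimage search costs about 2^162 evaluations.
Step 3: Security level = 162 bits.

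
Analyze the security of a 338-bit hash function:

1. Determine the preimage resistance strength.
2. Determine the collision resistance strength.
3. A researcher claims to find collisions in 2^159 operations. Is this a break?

Step 1: Preimage resistance requires brute-force of 2^338 operations.
Step 2: Collision resistance (birthday bound) = 2^(338/2) = 2^169.
Step 3: The claimed attack costs 2^159 operations.
Step 4: Since 2^159 < 2^169, the claimed attack beats the generic birthday bound, so collision resistance is broken.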